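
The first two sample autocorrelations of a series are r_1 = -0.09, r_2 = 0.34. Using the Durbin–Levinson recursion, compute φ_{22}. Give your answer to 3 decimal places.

φ_{22} = (r_2 − r_1²) / (1 − r_1²)
r_1² = (-0.09)² = 0.0081
Numerator = 0.34 − 0.0081 = 0.3319; denominator = 1 − 0.0081 = 0.9919
φ_{22} = 0.3319 / 0.9919 = 0.335

0.335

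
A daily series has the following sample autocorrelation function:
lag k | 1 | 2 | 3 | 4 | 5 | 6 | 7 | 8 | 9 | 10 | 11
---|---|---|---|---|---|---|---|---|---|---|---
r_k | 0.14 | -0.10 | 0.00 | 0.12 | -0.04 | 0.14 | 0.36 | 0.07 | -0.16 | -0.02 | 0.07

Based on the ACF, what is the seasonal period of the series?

The largest autocorrelation is r_7 = 0.36; the remaining lags stay at or below 0.14.
The dominant spike at lag 7 indicates a seasonal period of 7.

7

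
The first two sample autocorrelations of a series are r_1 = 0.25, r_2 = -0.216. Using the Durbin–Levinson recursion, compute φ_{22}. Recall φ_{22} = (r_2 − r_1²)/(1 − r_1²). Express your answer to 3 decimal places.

-0.297

φ_{22} = (r_2 − r_1²) / (1 − r_1²)
r_1² = (0.25)² = 0.0625
Numerator = -0.216 − 0.0625 = -0.2785; denominator = 1 − 0.0625 = 0.9375
φ_{22} = -0.2785 / 0.9375 = -0.297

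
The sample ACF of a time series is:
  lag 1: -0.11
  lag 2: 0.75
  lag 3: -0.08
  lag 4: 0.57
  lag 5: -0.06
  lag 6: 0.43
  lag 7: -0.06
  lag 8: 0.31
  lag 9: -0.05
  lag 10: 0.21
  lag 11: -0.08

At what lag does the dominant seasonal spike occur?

2

The largest autocorrelation is r_2 = 0.75, with weaker echoes at lags 4 (0.57), 6 (0.43), 8 (0.31) and 10 (0.21); the remaining lags stay at or below -0.05.
The dominant spike at lag 2 indicates a seasonal period of 2.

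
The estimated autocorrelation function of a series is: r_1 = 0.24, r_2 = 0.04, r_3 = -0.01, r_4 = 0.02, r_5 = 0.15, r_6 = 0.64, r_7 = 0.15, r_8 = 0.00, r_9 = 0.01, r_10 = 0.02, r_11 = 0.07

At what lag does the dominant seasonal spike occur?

6

The largest autocorrelation is r_6 = 0.64; the remaining lags stay at or below 0.24. The elevated value at lag 1 (0.24), dropping to 0.04 at lag 2, reflects decaying short-term dependence rather than seasonality.
The dominant spike at lag 6 indicates a seasonal period of 6.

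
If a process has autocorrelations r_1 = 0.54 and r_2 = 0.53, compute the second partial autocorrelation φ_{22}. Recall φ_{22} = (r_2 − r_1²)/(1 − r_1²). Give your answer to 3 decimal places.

φ_{22} = (r_2 − r_1²) / (1 − r_1²)
r_1² = (0.54)² = 0.2916
Numerator = 0.53 − 0.2916 = 0.2384; denominator = 1 − 0.2916 = 0.7084
φ_{22} = 0.2384 / 0.7084 = 0.337

0.337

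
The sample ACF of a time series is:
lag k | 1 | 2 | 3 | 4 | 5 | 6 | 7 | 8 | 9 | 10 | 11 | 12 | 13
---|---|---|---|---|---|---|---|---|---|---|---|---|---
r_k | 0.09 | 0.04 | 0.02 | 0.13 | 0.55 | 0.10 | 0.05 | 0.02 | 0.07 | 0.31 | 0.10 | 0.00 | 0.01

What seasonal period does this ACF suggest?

5

The largest autocorrelation is r_5 = 0.55, with a weaker echo at lag 10 (0.31); the remaining lags stay at or below 0.13.
The dominant spike at lag 5 indicates a seasonal period of 5.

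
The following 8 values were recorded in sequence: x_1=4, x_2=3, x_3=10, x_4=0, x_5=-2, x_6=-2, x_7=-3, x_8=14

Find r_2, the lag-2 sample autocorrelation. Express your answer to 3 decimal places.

-0.143

Mean x̄ = (4 + 3 + 10 + 0 − 2 − 2 − 3 + 14)/8 = 3.0000
Deviations from mean: 1.0000, 0.0000, 7.0000, -3.0000, -5.0000, -5.0000, -6.0000, 11.0000
Σ(x_t−x̄)(x_{t+2}−x̄) = (7.0000) + (0.0000) + (-35.0000) + (15.0000) + (30.0000) + (-55.0000) = -38.0000
Denominator Σ(x_t−x̄)² = 266.0000
r_2 = -38.0000 / 266.0000 = -0.143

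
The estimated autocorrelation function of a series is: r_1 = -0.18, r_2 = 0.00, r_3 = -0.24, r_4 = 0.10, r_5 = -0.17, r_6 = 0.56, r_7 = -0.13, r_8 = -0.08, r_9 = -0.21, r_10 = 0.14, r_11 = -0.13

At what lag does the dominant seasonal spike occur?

The largest autocorrelation is r_6 = 0.56; the remaining lags stay at or below 0.14.
The dominant spike at lag 6 indicates a seasonal period of 6.

6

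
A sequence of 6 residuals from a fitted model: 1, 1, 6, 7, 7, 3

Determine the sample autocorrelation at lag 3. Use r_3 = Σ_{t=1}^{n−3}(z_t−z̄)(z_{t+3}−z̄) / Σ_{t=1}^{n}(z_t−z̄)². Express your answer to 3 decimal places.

-0.492

Mean z̄ = (1 + 1 + 6 + 7 + 7 + 3)/6 = 4.1667
Deviations from mean: -3.1667, -3.1667, 1.8333, 2.8333, 2.8333, -1.1667
Σ(z_t−z̄)(z_{t+3}−z̄) = (-8.9722) + (-8.9722) + (-2.1389) = -20.0833
Denominator Σ(z_t−z̄)² = 40.8333
r_3 = -20.0833 / 40.8333 = -0.492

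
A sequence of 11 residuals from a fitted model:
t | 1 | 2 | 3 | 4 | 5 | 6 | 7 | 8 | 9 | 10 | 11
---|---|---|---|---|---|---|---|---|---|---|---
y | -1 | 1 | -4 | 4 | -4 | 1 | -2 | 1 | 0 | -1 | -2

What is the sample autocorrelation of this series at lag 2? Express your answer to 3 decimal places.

Mean ȳ = (-1 + 1 − 4 + 4 − 4 + 1 − 2 + 1 + 0 − 1 − 2)/11 = -0.6364
Numerator Σ_{t=1}^{9}(y_t−ȳ)(y_{t+2}−ȳ) = 32.6446
Denominator Σ(y_t−ȳ)² = 56.5455
r_2 = 32.6446 / 56.5455 = 0.577

0.577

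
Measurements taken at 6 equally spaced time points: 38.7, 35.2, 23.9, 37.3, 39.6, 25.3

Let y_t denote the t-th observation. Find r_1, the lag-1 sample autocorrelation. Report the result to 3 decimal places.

Mean ȳ = (38.7 + 35.2 + 23.9 + 37.3 + 39.6 + 25.3)/6 = 33.3333
Deviations from mean: 5.3667, 1.8667, -9.4333, 3.9667, 6.2667, -8.0333
Numerator Σ_{t=1}^{5}(y_t−ȳ)(y_{t+1}−ȳ) = -70.4944
Denominator Σ(y_t−ȳ)² = 240.8133
r_1 = -70.4944 / 240.8133 = -0.293

-0.293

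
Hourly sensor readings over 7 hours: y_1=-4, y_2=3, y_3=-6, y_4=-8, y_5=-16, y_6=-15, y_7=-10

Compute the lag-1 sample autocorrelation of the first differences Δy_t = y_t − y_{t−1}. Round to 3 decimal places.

First differences Δy: 7, -9, -2, -8, 1, 5
Mean of differences = -1.0000
Numerator Σ(Δy_t−Δȳ)(Δy_{t+1}−Δȳ) = -51.0000
Denominator Σ(Δy_t−Δȳ)² = 218.0000
r_1(Δy) = -51.0000 / 218.0000 = -0.234

-0.234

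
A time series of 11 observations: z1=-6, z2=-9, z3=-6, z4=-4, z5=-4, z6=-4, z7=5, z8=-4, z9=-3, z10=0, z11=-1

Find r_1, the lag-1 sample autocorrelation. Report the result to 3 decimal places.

0.226

Mean z̄ = (-6 − 9 − 6 − 4 − 4 − 4 + 5 − 4 − 3 + 0 − 1)/11 = -3.2727
Numerator Σ_{t=1}^{10}(z_t−z̄)(z_{t+1}−z̄) = 30.3802
Denominator Σ(z_t−z̄)² = 134.1818
r_1 = 30.3802 / 134.1818 = 0.226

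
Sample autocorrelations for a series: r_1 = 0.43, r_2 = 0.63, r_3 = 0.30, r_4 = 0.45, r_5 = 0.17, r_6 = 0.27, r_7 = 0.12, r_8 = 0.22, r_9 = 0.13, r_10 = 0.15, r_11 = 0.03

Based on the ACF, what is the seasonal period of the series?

The largest autocorrelation is r_2 = 0.63, with a weaker echo at lag 4 (0.45); the remaining lags stay at or below 0.43.
The dominant spike at lag 2 indicates a seasonal period of 2.

2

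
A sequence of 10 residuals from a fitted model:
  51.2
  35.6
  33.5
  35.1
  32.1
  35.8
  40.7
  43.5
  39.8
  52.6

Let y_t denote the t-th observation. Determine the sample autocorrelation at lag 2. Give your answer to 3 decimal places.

Mean ȳ = (51.2 + 35.6 + 33.5 + 35.1 + 32.1 + 35.8 + 40.7 + 43.5 + 39.8 + 52.6)/10 = 39.9900
Numerator Σ_{t=1}^{8}(y_t−ȳ)(y_{t+2}−ȳ) = 44.2268
Denominator Σ(y_t−ȳ)² = 462.6490
r_2 = 44.2268 / 462.6490 = 0.096

0.096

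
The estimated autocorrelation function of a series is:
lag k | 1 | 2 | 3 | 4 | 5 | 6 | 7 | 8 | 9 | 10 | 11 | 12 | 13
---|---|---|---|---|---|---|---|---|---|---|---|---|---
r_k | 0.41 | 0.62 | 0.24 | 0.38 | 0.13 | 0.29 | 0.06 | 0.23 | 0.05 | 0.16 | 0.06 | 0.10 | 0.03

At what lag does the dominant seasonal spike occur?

The largest autocorrelation is r_2 = 0.62; the remaining lags stay at or below 0.41.
The dominant spike at lag 2 indicates a seasonal period of 2.

2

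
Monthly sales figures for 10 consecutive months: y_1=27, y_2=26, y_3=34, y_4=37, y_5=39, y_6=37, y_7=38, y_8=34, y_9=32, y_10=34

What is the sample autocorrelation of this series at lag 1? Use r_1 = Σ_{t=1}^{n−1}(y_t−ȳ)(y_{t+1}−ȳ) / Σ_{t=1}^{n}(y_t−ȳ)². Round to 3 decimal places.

0.564

Mean ȳ = (27 + 26 + 34 + 37 + 39 + 37 + 38 + 34 + 32 + 34)/10 = 33.8000
Numerator Σ_{t=1}^{9}(y_t−ȳ)(y_{t+1}−ȳ) = 98.9600
Denominator Σ(y_t−ȳ)² = 175.6000
r_1 = 98.9600 / 175.6000 = 0.564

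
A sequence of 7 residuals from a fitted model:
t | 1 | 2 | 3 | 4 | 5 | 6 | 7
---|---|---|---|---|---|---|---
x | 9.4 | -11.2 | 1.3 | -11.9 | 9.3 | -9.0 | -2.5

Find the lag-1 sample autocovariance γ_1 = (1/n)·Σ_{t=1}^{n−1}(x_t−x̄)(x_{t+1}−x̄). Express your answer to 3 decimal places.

Mean x̄ = (9.4 − 11.2 + 1.3 − 11.9 + 9.3 − 9.0 − 2.5)/7 = -2.0857
Deviations: 11.4857, -9.1143, 3.3857, -9.8143, 11.3857, -6.9143, -0.4143
Σ_{t=1}^{6}(x_t−x̄)(x_{t+1}−x̄) = -356.3731
γ_1 = -356.3731 / 7 = -50.910

-50.910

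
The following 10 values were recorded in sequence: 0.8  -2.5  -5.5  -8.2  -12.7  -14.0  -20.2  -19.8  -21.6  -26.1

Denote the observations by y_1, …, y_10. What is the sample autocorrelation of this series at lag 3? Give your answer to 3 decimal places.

Mean ȳ = (0.8 − 2.5 − 5.5 − 8.2 − 12.7 − 14.0 − 20.2 − 19.8 − 21.6 − 26.1)/10 = -12.9800
Σ(y_t−ȳ)(y_{t+3}−ȳ) = (65.8684) + (2.9344) + (-7.6296) + (-34.5116) + (-1.9096) + (8.7924) + (94.7264) = 128.2708
Denominator Σ(y_t−ȳ)² = 724.7160
r_3 = 128.2708 / 724.7160 = 0.177

0.177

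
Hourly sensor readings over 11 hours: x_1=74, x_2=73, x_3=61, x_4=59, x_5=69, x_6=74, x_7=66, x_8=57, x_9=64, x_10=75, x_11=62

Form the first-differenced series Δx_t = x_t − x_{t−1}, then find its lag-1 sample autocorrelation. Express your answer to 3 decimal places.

-0.040

First differences Δx: -1, -12, -2, 10, 5, -8, -9, 7, 11, -13
Mean of differences = -1.2000
Numerator Σ(Δx_t−Δx̄)(Δx_{t+1}−Δx̄) = -30.0400
Denominator Σ(Δx_t−Δx̄)² = 743.6000
r_1(Δx) = -30.0400 / 743.6000 = -0.040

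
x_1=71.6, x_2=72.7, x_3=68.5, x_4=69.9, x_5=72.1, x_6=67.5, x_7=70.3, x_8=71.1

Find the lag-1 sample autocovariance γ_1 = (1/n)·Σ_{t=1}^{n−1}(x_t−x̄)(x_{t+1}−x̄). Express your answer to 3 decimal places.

-0.767

Mean x̄ = (71.6 + 72.7 + 68.5 + 69.9 + 72.1 + 67.5 + 70.3 + 71.1)/8 = 70.4625
Σ_{t=1}^{7}(x_t−x̄)(x_{t+1}−x̄) = -6.1364
γ_1 = -6.1364 / 8 = -0.767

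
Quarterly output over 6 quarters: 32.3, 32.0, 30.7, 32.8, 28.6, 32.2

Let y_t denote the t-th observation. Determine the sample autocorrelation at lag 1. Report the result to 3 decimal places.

-0.576

Mean ȳ = (32.3 + 32.0 + 30.7 + 32.8 + 28.6 + 32.2)/6 = 31.4333
Deviations from mean: 0.8667, 0.5667, -0.7333, 1.3667, -2.8333, 0.7667
Σ(y_t−ȳ)(y_{t+1}−ȳ) = (0.4911) + (-0.4156) + (-1.0022) + (-3.8722) + (-2.1722) = -6.9711
Denominator Σ(y_t−ȳ)² = 12.0933
r_1 = -6.9711 / 12.0933 = -0.576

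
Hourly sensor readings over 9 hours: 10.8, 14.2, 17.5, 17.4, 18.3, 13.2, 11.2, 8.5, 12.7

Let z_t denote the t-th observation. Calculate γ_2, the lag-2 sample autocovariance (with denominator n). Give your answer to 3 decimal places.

-0.050

Mean z̄ = (10.8 + 14.2 + 17.5 + 17.4 + 18.3 + 13.2 + 11.2 + 8.5 + 12.7)/9 = 13.7556
Σ_{t=1}^{7}(z_t−z̄)(z_{t+2}−z̄) = -0.4517
γ_2 = -0.4517 / 9 = -0.050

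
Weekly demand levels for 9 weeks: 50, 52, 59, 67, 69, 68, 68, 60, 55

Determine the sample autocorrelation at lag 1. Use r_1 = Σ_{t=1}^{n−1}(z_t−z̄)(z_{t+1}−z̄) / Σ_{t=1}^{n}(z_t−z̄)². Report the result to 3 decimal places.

Mean z̄ = (50 + 52 + 59 + 67 + 69 + 68 + 68 + 60 + 55)/9 = 60.8889
Numerator Σ_{t=1}^{8}(z_t−z̄)(z_{t+1}−z̄) = 258.7654
Denominator Σ(z_t−z̄)² = 440.8889
r_1 = 258.7654 / 440.8889 = 0.587

0.587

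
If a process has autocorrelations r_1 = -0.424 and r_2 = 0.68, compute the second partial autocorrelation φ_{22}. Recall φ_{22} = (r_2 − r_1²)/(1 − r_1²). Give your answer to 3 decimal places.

φ_{22} = (r_2 − r_1²) / (1 − r_1²)
r_1² = (-0.424)² = 0.179776
Numerator = 0.68 − 0.1798 = 0.5002; denominator = 1 − 0.1798 = 0.8202
φ_{22} = 0.5002 / 0.8202 = 0.610

0.610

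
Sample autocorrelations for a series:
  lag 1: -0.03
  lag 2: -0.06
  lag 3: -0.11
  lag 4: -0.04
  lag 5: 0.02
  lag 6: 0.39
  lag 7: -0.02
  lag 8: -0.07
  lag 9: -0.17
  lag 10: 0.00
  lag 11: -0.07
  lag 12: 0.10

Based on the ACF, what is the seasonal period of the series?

The largest autocorrelation is r_6 = 0.39; the remaining lags stay at or below 0.10.
The dominant spike at lag 6 indicates a seasonal period of 6.

6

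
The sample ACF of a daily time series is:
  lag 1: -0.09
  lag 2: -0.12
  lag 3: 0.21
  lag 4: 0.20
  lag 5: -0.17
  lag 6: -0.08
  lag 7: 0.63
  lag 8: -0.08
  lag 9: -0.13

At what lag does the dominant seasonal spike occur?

The largest autocorrelation is r_7 = 0.63; the remaining lags stay at or below 0.21.
The dominant spike at lag 7 indicates a seasonal period of 7.

7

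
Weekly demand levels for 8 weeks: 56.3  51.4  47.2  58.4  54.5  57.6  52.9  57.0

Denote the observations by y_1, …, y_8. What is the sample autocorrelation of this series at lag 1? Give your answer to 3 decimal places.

-0.209

Mean ȳ = (56.3 + 51.4 + 47.2 + 58.4 + 54.5 + 57.6 + 52.9 + 57.0)/8 = 54.4125
Deviations from mean: 1.8875, -3.0125, -7.2125, 3.9875, 0.0875, 3.1875, -1.5125, 2.5875
Σ(y_t−ȳ)(y_{t+1}−ȳ) = (-5.6861) + (21.7277) + (-28.7598) + (0.3489) + (0.2789) + (-4.8211) + (-3.9136) = -20.8252
Denominator Σ(y_t−ȳ)² = 99.7088
r_1 = -20.8252 / 99.7088 = -0.209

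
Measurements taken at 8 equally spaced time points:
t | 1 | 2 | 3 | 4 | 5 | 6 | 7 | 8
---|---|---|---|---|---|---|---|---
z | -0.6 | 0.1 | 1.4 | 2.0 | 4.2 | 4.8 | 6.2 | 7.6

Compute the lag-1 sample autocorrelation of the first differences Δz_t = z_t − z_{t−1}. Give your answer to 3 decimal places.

-0.676

First differences Δz: 0.7, 1.3, 0.6, 2.2, 0.6, 1.4, 1.4
Mean of differences = 1.1714
Numerator Σ(Δz_t−Δz̄)(Δz_{t+1}−Δz̄) = -1.3880
Denominator Σ(Δz_t−Δz̄)² = 2.0543
r_1(Δz) = -1.3880 / 2.0543 = -0.676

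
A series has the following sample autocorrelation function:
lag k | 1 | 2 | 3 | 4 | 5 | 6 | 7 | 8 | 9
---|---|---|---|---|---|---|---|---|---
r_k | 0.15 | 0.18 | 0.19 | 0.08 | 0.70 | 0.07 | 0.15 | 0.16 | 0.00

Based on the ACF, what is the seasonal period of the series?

The largest autocorrelation is r_5 = 0.70; the remaining lags stay at or below 0.19.
The dominant spike at lag 5 indicates a seasonal period of 5.

5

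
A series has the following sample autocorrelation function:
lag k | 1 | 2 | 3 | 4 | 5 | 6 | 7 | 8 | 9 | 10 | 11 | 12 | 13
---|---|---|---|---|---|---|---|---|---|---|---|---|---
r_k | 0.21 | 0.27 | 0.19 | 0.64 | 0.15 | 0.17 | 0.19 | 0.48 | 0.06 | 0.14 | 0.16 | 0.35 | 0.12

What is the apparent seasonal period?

The largest autocorrelation is r_4 = 0.64, with weaker echoes at lags 8 (0.48) and 12 (0.35); the remaining lags stay at or below 0.27.
The dominant spike at lag 4 indicates a seasonal period of 4.

4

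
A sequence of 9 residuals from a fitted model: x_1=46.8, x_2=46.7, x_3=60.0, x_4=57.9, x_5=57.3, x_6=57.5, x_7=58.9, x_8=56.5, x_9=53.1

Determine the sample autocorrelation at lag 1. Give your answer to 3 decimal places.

0.329

Mean x̄ = (46.8 + 46.7 + 60.0 + 57.9 + 57.3 + 57.5 + 58.9 + 56.5 + 53.1)/9 = 54.9667
Numerator Σ_{t=1}^{8}(x_t−x̄)(x_{t+1}−x̄) = 66.5556
Denominator Σ(x_t−x̄)² = 202.1400
r_1 = 66.5556 / 202.1400 = 0.329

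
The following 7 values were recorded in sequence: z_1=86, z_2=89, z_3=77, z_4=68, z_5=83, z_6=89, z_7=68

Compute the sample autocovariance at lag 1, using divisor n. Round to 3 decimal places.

-7.714

Mean z̄ = (86 + 89 + 77 + 68 + 83 + 89 + 68)/7 = 80.0000
Deviations: 6.0000, 9.0000, -3.0000, -12.0000, 3.0000, 9.0000, -12.0000
Σ_{t=1}^{6}(z_t−z̄)(z_{t+1}−z̄) = -54.0000
γ_1 = -54.0000 / 7 = -7.714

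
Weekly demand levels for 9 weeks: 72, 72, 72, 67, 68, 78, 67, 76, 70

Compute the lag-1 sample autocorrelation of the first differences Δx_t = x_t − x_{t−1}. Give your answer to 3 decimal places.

-0.707

First differences Δx: 0, 0, -5, 1, 10, -11, 9, -6
Mean of differences = -0.2500
Numerator Σ(Δx_t−Δx̄)(Δx_{t+1}−Δx̄) = -257.0625
Denominator Σ(Δx_t−Δx̄)² = 363.5000
r_1(Δx) = -257.0625 / 363.5000 = -0.707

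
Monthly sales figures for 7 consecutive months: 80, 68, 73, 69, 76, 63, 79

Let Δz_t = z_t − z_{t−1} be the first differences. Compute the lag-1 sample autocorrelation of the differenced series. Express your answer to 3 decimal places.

First differences Δz: -12, 5, -4, 7, -13, 16
Mean of differences = -0.1667
Numerator Σ(Δz_t−Δz̄)(Δz_{t+1}−Δz̄) = -407.8611
Denominator Σ(Δz_t−Δz̄)² = 658.8333
r_1(Δz) = -407.8611 / 658.8333 = -0.619

-0.619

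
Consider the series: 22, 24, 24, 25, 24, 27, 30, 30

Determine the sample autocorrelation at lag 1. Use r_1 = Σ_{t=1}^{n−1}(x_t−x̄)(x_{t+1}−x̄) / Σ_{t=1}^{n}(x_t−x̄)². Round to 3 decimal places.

0.544

Mean x̄ = (22 + 24 + 24 + 25 + 24 + 27 + 30 + 30)/8 = 25.7500
Σ(x_t−x̄)(x_{t+1}−x̄) = (6.5625) + (3.0625) + (1.3125) + (1.3125) + (-2.1875) + (5.3125) + (18.0625) = 33.4375
Denominator Σ(x_t−x̄)² = 61.5000
r_1 = 33.4375 / 61.5000 = 0.544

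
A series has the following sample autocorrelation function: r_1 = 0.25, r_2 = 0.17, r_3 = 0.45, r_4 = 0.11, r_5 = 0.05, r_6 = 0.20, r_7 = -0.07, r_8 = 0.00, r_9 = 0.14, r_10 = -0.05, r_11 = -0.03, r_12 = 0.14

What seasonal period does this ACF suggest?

The largest autocorrelation is r_3 = 0.45; the remaining lags stay at or below 0.25. The elevated value at lag 1 (0.25), dropping to 0.17 at lag 2, reflects decaying short-term dependence rather than seasonality.
The dominant spike at lag 3 indicates a seasonal period of 3.

3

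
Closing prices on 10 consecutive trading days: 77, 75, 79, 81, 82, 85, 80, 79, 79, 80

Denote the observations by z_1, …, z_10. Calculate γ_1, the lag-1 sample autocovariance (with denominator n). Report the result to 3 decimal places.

Mean z̄ = (77 + 75 + 79 + 81 + 82 + 85 + 80 + 79 + 79 + 80)/10 = 79.7000
Σ_{t=1}^{9}(z_t−z̄)(z_{t+1}−z̄) = 31.9100
γ_1 = 31.9100 / 10 = 3.191

3.191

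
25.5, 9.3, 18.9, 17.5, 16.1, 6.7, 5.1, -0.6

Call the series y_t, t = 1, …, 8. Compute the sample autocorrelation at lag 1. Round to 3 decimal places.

0.206

Mean ȳ = (25.5 + 9.3 + 18.9 + 17.5 + 16.1 + 6.7 + 5.1 − 0.6)/8 = 12.3125
Deviations from mean: 13.1875, -3.0125, 6.5875, 5.1875, 3.7875, -5.6125, -7.2125, -12.9125
Σ(y_t−ȳ)(y_{t+1}−ȳ) = (-39.7273) + (-19.8448) + (34.1727) + (19.6477) + (-21.2573) + (40.4802) + (93.1314) = 106.6023
Denominator Σ(y_t−ȳ)² = 517.8888
r_1 = 106.6023 / 517.8888 = 0.206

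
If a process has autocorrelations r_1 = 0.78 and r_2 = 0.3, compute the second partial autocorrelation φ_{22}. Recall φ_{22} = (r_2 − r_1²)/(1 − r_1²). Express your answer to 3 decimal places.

-0.788

φ_{22} = (r_2 − r_1²) / (1 − r_1²)
r_1² = (0.78)² = 0.6084
Numerator = 0.3 − 0.6084 = -0.3084; denominator = 1 − 0.6084 = 0.3916
φ_{22} = -0.3084 / 0.3916 = -0.788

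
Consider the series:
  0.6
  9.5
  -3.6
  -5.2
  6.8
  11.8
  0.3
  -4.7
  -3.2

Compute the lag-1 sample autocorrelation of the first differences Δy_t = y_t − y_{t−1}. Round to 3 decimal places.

-0.119

First differences Δy: 8.9, -13.1, -1.6, 12.0, 5.0, -11.5, -5.0, 1.5
Mean of differences = -0.4750
Numerator Σ(Δy_t−Δȳ)(Δy_{t+1}−Δȳ) = -69.3006
Denominator Σ(Δy_t−Δȳ)² = 580.0750
r_1(Δy) = -69.3006 / 580.0750 = -0.119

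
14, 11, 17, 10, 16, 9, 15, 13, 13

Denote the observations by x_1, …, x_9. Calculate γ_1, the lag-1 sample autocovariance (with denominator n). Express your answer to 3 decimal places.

Mean x̄ = (14 + 11 + 17 + 10 + 16 + 9 + 15 + 13 + 13)/9 = 13.1111
Σ_{t=1}^{8}(x_t−x̄)(x_{t+1}−x̄) = -51.0123
γ_1 = -51.0123 / 9 = -5.668

-5.668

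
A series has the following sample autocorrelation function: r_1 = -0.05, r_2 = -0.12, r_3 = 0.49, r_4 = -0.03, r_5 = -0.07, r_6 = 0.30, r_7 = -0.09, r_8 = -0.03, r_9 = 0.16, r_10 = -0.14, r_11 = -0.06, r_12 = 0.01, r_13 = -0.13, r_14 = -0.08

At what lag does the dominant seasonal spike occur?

The largest autocorrelation is r_3 = 0.49, with weaker echoes at lags 6 (0.30) and 9 (0.16); the remaining lags stay at or below 0.01.
The dominant spike at lag 3 indicates a seasonal period of 3.

3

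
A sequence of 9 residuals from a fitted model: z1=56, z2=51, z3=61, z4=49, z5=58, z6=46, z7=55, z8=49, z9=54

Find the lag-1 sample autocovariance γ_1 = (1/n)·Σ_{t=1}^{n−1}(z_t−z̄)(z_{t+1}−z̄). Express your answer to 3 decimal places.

Mean z̄ = (56 + 51 + 61 + 49 + 58 + 46 + 55 + 49 + 54)/9 = 53.2222
Σ_{t=1}^{8}(z_t−z̄)(z_{t+1}−z̄) = -134.6049
γ_1 = -134.6049 / 9 = -14.956

-14.956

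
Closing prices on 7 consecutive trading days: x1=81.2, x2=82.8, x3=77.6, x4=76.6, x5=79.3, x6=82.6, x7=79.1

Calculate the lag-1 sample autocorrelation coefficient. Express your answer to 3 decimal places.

Mean x̄ = (81.2 + 82.8 + 77.6 + 76.6 + 79.3 + 82.6 + 79.1)/7 = 79.8857
Deviations from mean: 1.3143, 2.9143, -2.2857, -3.2857, -0.5857, 2.7143, -0.7857
Σ(x_t−x̄)(x_{t+1}−x̄) = (3.8302) + (-6.6612) + (7.5102) + (1.9245) + (-1.5898) + (-2.1327) = 2.8812
Denominator Σ(x_t−x̄)² = 34.5686
r_1 = 2.8812 / 34.5686 = 0.083

0.083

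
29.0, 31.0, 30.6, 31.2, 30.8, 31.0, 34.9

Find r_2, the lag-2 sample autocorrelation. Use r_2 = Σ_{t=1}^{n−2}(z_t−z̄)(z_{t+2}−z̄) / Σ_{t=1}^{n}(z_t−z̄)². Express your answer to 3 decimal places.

0.005

Mean z̄ = (29.0 + 31.0 + 30.6 + 31.2 + 30.8 + 31.0 + 34.9)/7 = 31.2143
Numerator Σ_{t=1}^{5}(z_t−z̄)(z_{t+2}−z̄) = 0.0939
Denominator Σ(z_t−z̄)² = 19.1286
r_2 = 0.0939 / 19.1286 = 0.005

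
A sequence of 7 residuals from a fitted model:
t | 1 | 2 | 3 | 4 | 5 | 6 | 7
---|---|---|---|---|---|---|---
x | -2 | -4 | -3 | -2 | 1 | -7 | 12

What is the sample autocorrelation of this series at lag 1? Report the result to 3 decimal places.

-0.350

Mean x̄ = (-2 − 4 − 3 − 2 + 1 − 7 + 12)/7 = -0.7143
Deviations from mean: -1.2857, -3.2857, -2.2857, -1.2857, 1.7143, -6.2857, 12.7143
Σ(x_t−x̄)(x_{t+1}−x̄) = (4.2245) + (7.5102) + (2.9388) + (-2.2041) + (-10.7755) + (-79.9184) = -78.2245
Denominator Σ(x_t−x̄)² = 223.4286
r_1 = -78.2245 / 223.4286 = -0.350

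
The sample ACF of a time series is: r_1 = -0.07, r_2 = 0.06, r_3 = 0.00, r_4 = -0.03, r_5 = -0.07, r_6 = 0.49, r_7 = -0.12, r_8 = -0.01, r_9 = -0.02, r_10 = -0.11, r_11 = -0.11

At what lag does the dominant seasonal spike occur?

6

The largest autocorrelation is r_6 = 0.49; the remaining lags stay at or below 0.06.
The dominant spike at lag 6 indicates a seasonal period of 6.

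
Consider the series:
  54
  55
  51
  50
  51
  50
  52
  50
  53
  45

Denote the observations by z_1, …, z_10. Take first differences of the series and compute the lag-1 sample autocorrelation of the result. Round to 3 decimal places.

First differences Δz: 1, -4, -1, 1, -1, 2, -2, 3, -8
Mean of differences = -1.0000
Numerator Σ(Δz_t−Δz̄)(Δz_{t+1}−Δz̄) = -41.0000
Denominator Σ(Δz_t−Δz̄)² = 92.0000
r_1(Δz) = -41.0000 / 92.0000 = -0.446

-0.446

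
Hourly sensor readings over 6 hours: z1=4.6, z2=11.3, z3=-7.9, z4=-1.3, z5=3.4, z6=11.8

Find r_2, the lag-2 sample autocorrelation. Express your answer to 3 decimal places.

Mean z̄ = (4.6 + 11.3 − 7.9 − 1.3 + 3.4 + 11.8)/6 = 3.6500
Deviations from mean: 0.9500, 7.6500, -11.5500, -4.9500, -0.2500, 8.1500
Numerator Σ_{t=1}^{4}(z_t−z̄)(z_{t+2}−z̄) = -86.2950
Denominator Σ(z_t−z̄)² = 283.8150
r_2 = -86.2950 / 283.8150 = -0.304

-0.304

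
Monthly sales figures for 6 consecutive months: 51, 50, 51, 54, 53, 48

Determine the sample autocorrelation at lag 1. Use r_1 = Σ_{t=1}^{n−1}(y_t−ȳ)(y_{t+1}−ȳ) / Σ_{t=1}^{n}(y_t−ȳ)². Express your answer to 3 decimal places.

Mean ȳ = (51 + 50 + 51 + 54 + 53 + 48)/6 = 51.1667
Numerator Σ_{t=1}^{5}(y_t−ȳ)(y_{t+1}−ȳ) = -0.6944
Denominator Σ(y_t−ȳ)² = 22.8333
r_1 = -0.6944 / 22.8333 = -0.030

-0.030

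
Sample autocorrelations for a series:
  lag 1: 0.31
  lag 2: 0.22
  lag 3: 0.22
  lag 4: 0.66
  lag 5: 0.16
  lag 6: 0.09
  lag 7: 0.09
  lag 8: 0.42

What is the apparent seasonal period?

The largest autocorrelation is r_4 = 0.66, with a weaker echo at lag 8 (0.42); the remaining lags stay at or below 0.31. The elevated value at lag 1 (0.31), dropping to 0.22 at lag 2, reflects decaying short-term dependence rather than seasonality.
The dominant spike at lag 4 indicates a seasonal period of 4.

4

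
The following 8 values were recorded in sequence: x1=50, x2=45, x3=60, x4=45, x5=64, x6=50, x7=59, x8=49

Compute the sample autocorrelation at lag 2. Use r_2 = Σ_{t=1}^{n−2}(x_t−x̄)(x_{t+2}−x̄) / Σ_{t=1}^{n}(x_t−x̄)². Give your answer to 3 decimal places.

0.609

Mean x̄ = (50 + 45 + 60 + 45 + 64 + 50 + 59 + 49)/8 = 52.7500
Numerator Σ_{t=1}^{6}(x_t−x̄)(x_{t+2}−x̄) = 223.6250
Denominator Σ(x_t−x̄)² = 367.5000
r_2 = 223.6250 / 367.5000 = 0.609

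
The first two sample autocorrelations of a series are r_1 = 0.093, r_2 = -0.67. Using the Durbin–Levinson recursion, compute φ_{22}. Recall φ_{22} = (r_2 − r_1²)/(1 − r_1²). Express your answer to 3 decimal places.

φ_{22} = (r_2 − r_1²) / (1 − r_1²)
r_1² = (0.093)² = 0.008649
Numerator = -0.67 − 0.0086 = -0.6786; denominator = 1 − 0.0086 = 0.9914
φ_{22} = -0.6786 / 0.9914 = -0.685

-0.685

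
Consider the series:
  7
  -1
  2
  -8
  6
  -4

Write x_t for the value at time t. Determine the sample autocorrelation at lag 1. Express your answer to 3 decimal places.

Mean x̄ = (7 − 1 + 2 − 8 + 6 − 4)/6 = 0.3333
Deviations from mean: 6.6667, -1.3333, 1.6667, -8.3333, 5.6667, -4.3333
Σ(x_t−x̄)(x_{t+1}−x̄) = (-8.8889) + (-2.2222) + (-13.8889) + (-47.2222) + (-24.5556) = -96.7778
Denominator Σ(x_t−x̄)² = 169.3333
r_1 = -96.7778 / 169.3333 = -0.572

-0.572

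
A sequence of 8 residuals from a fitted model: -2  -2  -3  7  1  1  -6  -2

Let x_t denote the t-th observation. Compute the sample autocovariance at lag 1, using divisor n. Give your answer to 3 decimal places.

Mean x̄ = (-2 − 2 − 3 + 7 + 1 + 1 − 6 − 2)/8 = -0.7500
Deviations: -1.2500, -1.2500, -2.2500, 7.7500, 1.7500, 1.7500, -5.2500, -1.2500
Σ_{t=1}^{7}(x_t−x̄)(x_{t+1}−x̄) = 0.9375
γ_1 = 0.9375 / 8 = 0.117

0.117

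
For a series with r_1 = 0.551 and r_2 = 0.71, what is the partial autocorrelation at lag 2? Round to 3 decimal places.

0.584

φ_{22} = (r_2 − r_1²) / (1 − r_1²)
r_1² = (0.551)² = 0.303601
Numerator = 0.71 − 0.3036 = 0.4064; denominator = 1 − 0.3036 = 0.6964
φ_{22} = 0.4064 / 0.6964 = 0.584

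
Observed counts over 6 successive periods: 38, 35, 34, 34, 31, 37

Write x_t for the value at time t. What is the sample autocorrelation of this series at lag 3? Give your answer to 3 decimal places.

-0.165

Mean x̄ = (38 + 35 + 34 + 34 + 31 + 37)/6 = 34.8333
Deviations from mean: 3.1667, 0.1667, -0.8333, -0.8333, -3.8333, 2.1667
Σ(x_t−x̄)(x_{t+3}−x̄) = (-2.6389) + (-0.6389) + (-1.8056) = -5.0833
Denominator Σ(x_t−x̄)² = 30.8333
r_3 = -5.0833 / 30.8333 = -0.165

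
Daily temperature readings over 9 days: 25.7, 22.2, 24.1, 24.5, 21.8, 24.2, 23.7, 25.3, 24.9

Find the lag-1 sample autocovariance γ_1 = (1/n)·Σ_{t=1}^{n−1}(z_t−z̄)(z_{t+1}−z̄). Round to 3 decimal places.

Mean z̄ = (25.7 + 22.2 + 24.1 + 24.5 + 21.8 + 24.2 + 23.7 + 25.3 + 24.9)/9 = 24.0444
Σ_{t=1}^{8}(z_t−z̄)(z_{t+1}−z̄) = -3.9142
γ_1 = -3.9142 / 9 = -0.435

-0.435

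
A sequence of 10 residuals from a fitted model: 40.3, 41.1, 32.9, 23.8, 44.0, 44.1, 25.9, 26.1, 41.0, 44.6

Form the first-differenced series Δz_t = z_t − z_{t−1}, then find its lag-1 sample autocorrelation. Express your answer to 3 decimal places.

-0.056

First differences Δz: 0.8, -8.2, -9.1, 20.2, 0.1, -18.2, 0.2, 14.9, 3.6
Mean of differences = 0.4778
Numerator Σ(Δz_t−Δz̄)(Δz_{t+1}−Δz̄) = -62.7605
Denominator Σ(Δz_t−Δz̄)² = 1122.9356
r_1(Δz) = -62.7605 / 1122.9356 = -0.056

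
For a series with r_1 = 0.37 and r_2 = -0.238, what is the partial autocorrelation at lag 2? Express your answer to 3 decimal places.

φ_{22} = (r_2 − r_1²) / (1 − r_1²)
r_1² = (0.37)² = 0.1369
Numerator = -0.238 − 0.1369 = -0.3749; denominator = 1 − 0.1369 = 0.8631
φ_{22} = -0.3749 / 0.8631 = -0.434

-0.434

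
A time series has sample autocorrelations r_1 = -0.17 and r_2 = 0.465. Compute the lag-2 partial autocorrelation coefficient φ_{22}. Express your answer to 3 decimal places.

φ_{22} = (r_2 − r_1²) / (1 − r_1²)
r_1² = (-0.17)² = 0.0289
Numerator = 0.465 − 0.0289 = 0.4361; denominator = 1 − 0.0289 = 0.9711
φ_{22} = 0.4361 / 0.9711 = 0.449

0.449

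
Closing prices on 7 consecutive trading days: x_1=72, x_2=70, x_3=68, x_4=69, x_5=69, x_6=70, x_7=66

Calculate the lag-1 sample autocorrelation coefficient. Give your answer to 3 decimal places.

-0.056

Mean x̄ = (72 + 70 + 68 + 69 + 69 + 70 + 66)/7 = 69.1429
Σ(x_t−x̄)(x_{t+1}−x̄) = (2.4490) + (-0.9796) + (0.1633) + (0.0204) + (-0.1224) + (-2.6939) = -1.1633
Denominator Σ(x_t−x̄)² = 20.8571
r_1 = -1.1633 / 20.8571 = -0.056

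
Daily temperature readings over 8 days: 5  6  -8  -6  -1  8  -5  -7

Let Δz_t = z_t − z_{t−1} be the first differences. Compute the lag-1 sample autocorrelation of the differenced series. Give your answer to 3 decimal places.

First differences Δz: 1, -14, 2, 5, 9, -13, -2
Mean of differences = -1.7143
Numerator Σ(Δz_t−Δz̄)(Δz_{t+1}−Δz̄) = -99.7959
Denominator Σ(Δz_t−Δz̄)² = 459.4286
r_1(Δz) = -99.7959 / 459.4286 = -0.217

-0.217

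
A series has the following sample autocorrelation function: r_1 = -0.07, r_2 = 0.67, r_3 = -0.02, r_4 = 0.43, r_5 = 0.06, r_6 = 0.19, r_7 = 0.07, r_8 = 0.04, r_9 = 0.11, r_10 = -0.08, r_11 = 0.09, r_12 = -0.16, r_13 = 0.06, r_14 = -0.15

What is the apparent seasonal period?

2

The largest autocorrelation is r_2 = 0.67, with weaker echoes at lags 4 (0.43) and 6 (0.19); the remaining lags stay at or below 0.11.
The dominant spike at lag 2 indicates a seasonal period of 2.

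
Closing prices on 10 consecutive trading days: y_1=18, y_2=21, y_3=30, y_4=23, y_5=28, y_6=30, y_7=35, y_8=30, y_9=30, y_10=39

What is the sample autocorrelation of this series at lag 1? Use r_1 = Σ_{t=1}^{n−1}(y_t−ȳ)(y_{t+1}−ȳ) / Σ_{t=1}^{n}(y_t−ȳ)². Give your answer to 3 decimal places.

Mean ȳ = (18 + 21 + 30 + 23 + 28 + 30 + 35 + 30 + 30 + 39)/10 = 28.4000
Numerator Σ_{t=1}^{9}(y_t−ȳ)(y_{t+1}−ȳ) = 98.6400
Denominator Σ(y_t−ȳ)² = 358.4000
r_1 = 98.6400 / 358.4000 = 0.275

0.275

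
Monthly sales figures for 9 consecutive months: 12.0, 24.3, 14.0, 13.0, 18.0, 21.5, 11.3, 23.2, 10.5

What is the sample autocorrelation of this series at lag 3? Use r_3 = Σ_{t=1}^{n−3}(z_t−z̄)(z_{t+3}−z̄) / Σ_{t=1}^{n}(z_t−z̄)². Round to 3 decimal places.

0.057

Mean z̄ = (12.0 + 24.3 + 14.0 + 13.0 + 18.0 + 21.5 + 11.3 + 23.2 + 10.5)/9 = 16.4222
Numerator Σ_{t=1}^{6}(z_t−z̄)(z_{t+3}−z̄) = 13.4152
Denominator Σ(z_t−z̄)² = 234.7156
r_3 = 13.4152 / 234.7156 = 0.057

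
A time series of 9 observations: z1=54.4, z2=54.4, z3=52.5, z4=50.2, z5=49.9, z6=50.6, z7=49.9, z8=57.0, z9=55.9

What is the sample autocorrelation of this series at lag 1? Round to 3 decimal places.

0.391

Mean z̄ = (54.4 + 54.4 + 52.5 + 50.2 + 49.9 + 50.6 + 49.9 + 57.0 + 55.9)/9 = 52.7556
Numerator Σ_{t=1}^{8}(z_t−z̄)(z_{t+1}−z̄) = 23.7714
Denominator Σ(z_t−z̄)² = 60.8622
r_1 = 23.7714 / 60.8622 = 0.391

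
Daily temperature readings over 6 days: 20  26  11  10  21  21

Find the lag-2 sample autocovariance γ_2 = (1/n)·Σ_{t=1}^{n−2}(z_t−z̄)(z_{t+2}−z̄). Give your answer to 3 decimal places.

-20.093

Mean z̄ = (20 + 26 + 11 + 10 + 21 + 21)/6 = 18.1667
Σ_{t=1}^{4}(z_t−z̄)(z_{t+2}−z̄) = -120.5556
γ_2 = -120.5556 / 6 = -20.093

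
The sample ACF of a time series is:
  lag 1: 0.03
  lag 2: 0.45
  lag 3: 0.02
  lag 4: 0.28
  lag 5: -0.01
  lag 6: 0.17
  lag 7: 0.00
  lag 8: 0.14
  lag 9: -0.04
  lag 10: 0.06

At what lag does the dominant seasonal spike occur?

The largest autocorrelation is r_2 = 0.45, with weaker echoes at lags 4 (0.28) and 6 (0.17); the remaining lags stay at or below 0.14.
The dominant spike at lag 2 indicates a seasonal period of 2.

2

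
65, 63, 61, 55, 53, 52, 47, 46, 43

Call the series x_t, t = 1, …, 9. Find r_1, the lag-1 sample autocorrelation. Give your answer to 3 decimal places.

Mean x̄ = (65 + 63 + 61 + 55 + 53 + 52 + 47 + 46 + 43)/9 = 53.8889
Numerator Σ_{t=1}^{8}(x_t−x̄)(x_{t+1}−x̄) = 327.8765
Denominator Σ(x_t−x̄)² = 490.8889
r_1 = 327.8765 / 490.8889 = 0.668

0.668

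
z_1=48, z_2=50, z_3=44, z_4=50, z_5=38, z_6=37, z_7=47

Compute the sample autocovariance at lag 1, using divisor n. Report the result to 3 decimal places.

1.303

Mean z̄ = (48 + 50 + 44 + 50 + 38 + 37 + 47)/7 = 44.8571
Deviations: 3.1429, 5.1429, -0.8571, 5.1429, -6.8571, -7.8571, 2.1429
Σ_{t=1}^{6}(z_t−z̄)(z_{t+1}−z̄) = 9.1224
γ_1 = 9.1224 / 7 = 1.303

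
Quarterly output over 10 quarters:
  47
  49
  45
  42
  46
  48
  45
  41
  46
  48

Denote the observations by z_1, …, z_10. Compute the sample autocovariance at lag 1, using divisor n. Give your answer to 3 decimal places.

0.511

Mean z̄ = (47 + 49 + 45 + 42 + 46 + 48 + 45 + 41 + 46 + 48)/10 = 45.7000
Σ_{t=1}^{9}(z_t−z̄)(z_{t+1}−z̄) = 5.1100
γ_1 = 5.1100 / 10 = 0.511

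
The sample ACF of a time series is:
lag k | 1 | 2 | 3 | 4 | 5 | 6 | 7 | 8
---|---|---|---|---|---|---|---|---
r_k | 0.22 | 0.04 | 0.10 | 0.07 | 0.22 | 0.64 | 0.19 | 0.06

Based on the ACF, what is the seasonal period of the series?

6

The largest autocorrelation is r_6 = 0.64; the remaining lags stay at or below 0.22.
The dominant spike at lag 6 indicates a seasonal period of 6.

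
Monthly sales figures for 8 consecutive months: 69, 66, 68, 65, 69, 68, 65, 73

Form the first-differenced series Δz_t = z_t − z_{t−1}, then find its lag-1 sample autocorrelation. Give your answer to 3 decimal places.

-0.444

First differences Δz: -3, 2, -3, 4, -1, -3, 8
Mean of differences = 0.5714
Numerator Σ(Δz_t−Δz̄)(Δz_{t+1}−Δz̄) = -48.7551
Denominator Σ(Δz_t−Δz̄)² = 109.7143
r_1(Δz) = -48.7551 / 109.7143 = -0.444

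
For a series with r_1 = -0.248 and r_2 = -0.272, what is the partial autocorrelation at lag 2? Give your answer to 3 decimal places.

-0.355

φ_{22} = (r_2 − r_1²) / (1 − r_1²)
r_1² = (-0.248)² = 0.061504
Numerator = -0.272 − 0.0615 = -0.3335; denominator = 1 − 0.0615 = 0.9385
φ_{22} = -0.3335 / 0.9385 = -0.355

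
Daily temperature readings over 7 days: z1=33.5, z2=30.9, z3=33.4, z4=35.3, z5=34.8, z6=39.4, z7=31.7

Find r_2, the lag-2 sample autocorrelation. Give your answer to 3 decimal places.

0.015

Mean z̄ = (33.5 + 30.9 + 33.4 + 35.3 + 34.8 + 39.4 + 31.7)/7 = 34.1429
Σ(z_t−z̄)(z_{t+2}−z̄) = (0.4776) + (-3.7524) + (-0.4882) + (6.0833) + (-1.6053) = 0.7149
Denominator Σ(z_t−z̄)² = 46.8571
r_2 = 0.7149 / 46.8571 = 0.015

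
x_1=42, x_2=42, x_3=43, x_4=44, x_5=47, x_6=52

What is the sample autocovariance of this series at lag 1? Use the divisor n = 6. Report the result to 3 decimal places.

4.833

Mean x̄ = (42 + 42 + 43 + 44 + 47 + 52)/6 = 45.0000
Deviations: -3.0000, -3.0000, -2.0000, -1.0000, 2.0000, 7.0000
Σ_{t=1}^{5}(x_t−x̄)(x_{t+1}−x̄) = 29.0000
γ_1 = 29.0000 / 6 = 4.833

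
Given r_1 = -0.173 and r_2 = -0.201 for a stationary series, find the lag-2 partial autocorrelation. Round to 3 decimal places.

-0.238

φ_{22} = (r_2 − r_1²) / (1 − r_1²)
r_1² = (-0.173)² = 0.029929
Numerator = -0.201 − 0.0299 = -0.2309; denominator = 1 − 0.0299 = 0.9701
φ_{22} = -0.2309 / 0.9701 = -0.238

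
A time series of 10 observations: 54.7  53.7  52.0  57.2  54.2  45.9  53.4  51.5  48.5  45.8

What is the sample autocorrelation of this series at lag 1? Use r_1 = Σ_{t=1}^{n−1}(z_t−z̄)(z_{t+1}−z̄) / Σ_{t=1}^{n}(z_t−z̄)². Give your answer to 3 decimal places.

0.128

Mean z̄ = (54.7 + 53.7 + 52.0 + 57.2 + 54.2 + 45.9 + 53.4 + 51.5 + 48.5 + 45.8)/10 = 51.6900
Numerator Σ_{t=1}^{9}(z_t−z̄)(z_{t+1}−z̄) = 16.8479
Denominator Σ(z_t−z̄)² = 131.2090
r_1 = 16.8479 / 131.2090 = 0.128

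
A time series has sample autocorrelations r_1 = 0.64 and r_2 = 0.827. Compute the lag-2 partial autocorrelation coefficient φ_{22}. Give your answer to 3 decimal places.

0.707

φ_{22} = (r_2 − r_1²) / (1 − r_1²)
r_1² = (0.64)² = 0.4096
Numerator = 0.827 − 0.4096 = 0.4174; denominator = 1 − 0.4096 = 0.5904
φ_{22} = 0.4174 / 0.5904 = 0.707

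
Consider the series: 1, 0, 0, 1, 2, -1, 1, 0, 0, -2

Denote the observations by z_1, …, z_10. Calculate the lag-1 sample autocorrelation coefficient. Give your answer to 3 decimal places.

-0.141

Mean z̄ = (1 + 0 + 0 + 1 + 2 − 1 + 1 + 0 + 0 − 2)/10 = 0.2000
Numerator Σ_{t=1}^{9}(z_t−z̄)(z_{t+1}−z̄) = -1.6400
Denominator Σ(z_t−z̄)² = 11.6000
r_1 = -1.6400 / 11.6000 = -0.141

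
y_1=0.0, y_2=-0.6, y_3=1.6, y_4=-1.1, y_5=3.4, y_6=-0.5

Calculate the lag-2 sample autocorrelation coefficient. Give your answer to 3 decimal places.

0.409

Mean ȳ = (0.0 − 0.6 + 1.6 − 1.1 + 3.4 − 0.5)/6 = 0.4667
Deviations from mean: -0.4667, -1.0667, 1.1333, -1.5667, 2.9333, -0.9667
Σ(y_t−ȳ)(y_{t+2}−ȳ) = (-0.5289) + (1.6711) + (3.3244) + (1.5144) = 5.9811
Denominator Σ(y_t−ȳ)² = 14.6333
r_2 = 5.9811 / 14.6333 = 0.409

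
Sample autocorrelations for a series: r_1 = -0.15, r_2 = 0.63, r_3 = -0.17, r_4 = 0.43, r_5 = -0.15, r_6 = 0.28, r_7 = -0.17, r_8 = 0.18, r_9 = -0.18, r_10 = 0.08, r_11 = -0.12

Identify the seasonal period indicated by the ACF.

The largest autocorrelation is r_2 = 0.63, with weaker echoes at lags 4 (0.43), 6 (0.28) and 8 (0.18); the remaining lags stay at or below 0.08.
The dominant spike at lag 2 indicates a seasonal period of 2.

2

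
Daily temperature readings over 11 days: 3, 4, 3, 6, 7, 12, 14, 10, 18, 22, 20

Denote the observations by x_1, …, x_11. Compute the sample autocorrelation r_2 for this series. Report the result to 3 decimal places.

Mean x̄ = (3 + 4 + 3 + 6 + 7 + 12 + 14 + 10 + 18 + 22 + 20)/11 = 10.8182
Numerator Σ_{t=1}^{9}(x_t−x̄)(x_{t+2}−x̄) = 184.6612
Denominator Σ(x_t−x̄)² = 479.6364
r_2 = 184.6612 / 479.6364 = 0.385

0.385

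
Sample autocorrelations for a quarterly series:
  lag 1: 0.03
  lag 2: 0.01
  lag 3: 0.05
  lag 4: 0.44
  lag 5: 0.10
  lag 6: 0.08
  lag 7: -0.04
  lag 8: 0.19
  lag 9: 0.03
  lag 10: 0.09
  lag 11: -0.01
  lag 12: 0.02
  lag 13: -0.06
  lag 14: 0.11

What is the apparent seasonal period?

The largest autocorrelation is r_4 = 0.44, with a weaker echo at lag 8 (0.19); the remaining lags stay at or below 0.11.
The dominant spike at lag 4 indicates a seasonal period of 4.

4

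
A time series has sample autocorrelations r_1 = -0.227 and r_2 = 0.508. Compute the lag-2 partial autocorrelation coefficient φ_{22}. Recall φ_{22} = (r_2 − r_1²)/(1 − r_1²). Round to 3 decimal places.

0.481

φ_{22} = (r_2 − r_1²) / (1 − r_1²)
r_1² = (-0.227)² = 0.051529
Numerator = 0.508 − 0.0515 = 0.4565; denominator = 1 − 0.0515 = 0.9485
φ_{22} = 0.4565 / 0.9485 = 0.481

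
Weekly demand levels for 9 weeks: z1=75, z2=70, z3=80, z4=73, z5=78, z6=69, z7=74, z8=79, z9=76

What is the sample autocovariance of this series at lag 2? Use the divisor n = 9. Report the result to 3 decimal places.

Mean z̄ = (75 + 70 + 80 + 73 + 78 + 69 + 74 + 79 + 76)/9 = 74.8889
Σ_{t=1}^{7}(z_t−z̄)(z_{t+2}−z̄) = 8.8642
γ_2 = 8.8642 / 9 = 0.985

0.985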